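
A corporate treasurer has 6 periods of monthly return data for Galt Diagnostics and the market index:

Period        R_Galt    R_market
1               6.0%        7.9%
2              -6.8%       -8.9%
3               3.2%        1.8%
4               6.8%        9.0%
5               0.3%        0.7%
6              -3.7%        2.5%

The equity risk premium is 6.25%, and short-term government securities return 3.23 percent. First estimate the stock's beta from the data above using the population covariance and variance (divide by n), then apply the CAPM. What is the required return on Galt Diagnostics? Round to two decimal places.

7.92%

Mean R_i = (6.0 − 6.8 + 3.2 + 6.8 + 0.3 − 3.7) / 6 = 0.9667%
Mean R_m = (7.9 − 8.9 + 1.8 + 9.0 + 0.7 + 2.5) / 6 = 2.1667%
Σ(R_i − R̄_i)(R_m − R̄_m) = 153.2733  ⇒  Cov = 153.2733 / 6 = 25.5456
Σ(R_m − R̄_m)² = 204.4333  ⇒  Var(R_m) = 204.4333 / 6 = 34.0722
β = Cov / Var(R_m) = 25.5456 / 34.0722 = 0.7497
E(R) = R_f + β × MRP = 3.23% + 0.7497 × 6.25% = 7.92%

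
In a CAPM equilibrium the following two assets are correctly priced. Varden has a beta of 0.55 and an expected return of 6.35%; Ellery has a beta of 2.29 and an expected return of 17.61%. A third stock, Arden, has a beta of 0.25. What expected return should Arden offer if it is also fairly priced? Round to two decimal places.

4.41%

MRP (SML slope) = (17.61% − 6.35%) / (2.29 − 0.55) = 11.26% / 1.74 = 6.4713%
R_f (intercept) = 6.35% − 0.55 × 6.4713% = 2.7908%
E(R_Arden) = R_f + β × MRP = 2.7908% + 0.25 × 6.4713% = 4.41%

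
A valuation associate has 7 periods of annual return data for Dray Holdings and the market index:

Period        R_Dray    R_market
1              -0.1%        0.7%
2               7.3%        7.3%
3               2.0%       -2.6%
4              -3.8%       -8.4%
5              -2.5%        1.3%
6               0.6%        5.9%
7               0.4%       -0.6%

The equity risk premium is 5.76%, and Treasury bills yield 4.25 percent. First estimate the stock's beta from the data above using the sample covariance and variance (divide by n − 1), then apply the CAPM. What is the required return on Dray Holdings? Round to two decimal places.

Mean R_i = (-0.1 + 7.3 + 2.0 − 3.8 − 2.5 + 0.6 + 0.4) / 7 = 0.5571%
Mean R_m = (0.7 + 7.3 − 2.6 − 8.4 + 1.3 + 5.9 − 0.6) / 7 = 0.5143%
Σ(R_i − R̄_i)(R_m − R̄_m) = 77.9843  ⇒  Cov = 77.9843 / 6 = 12.9974
Σ(R_m − R̄_m)² = 166.1086  ⇒  Var(R_m) = 166.1086 / 6 = 27.6848
β = Cov / Var(R_m) = 12.9974 / 27.6848 = 0.4695
E(R) = R_f + β × MRP = 4.25% + 0.4695 × 5.76% = 6.95%

6.95%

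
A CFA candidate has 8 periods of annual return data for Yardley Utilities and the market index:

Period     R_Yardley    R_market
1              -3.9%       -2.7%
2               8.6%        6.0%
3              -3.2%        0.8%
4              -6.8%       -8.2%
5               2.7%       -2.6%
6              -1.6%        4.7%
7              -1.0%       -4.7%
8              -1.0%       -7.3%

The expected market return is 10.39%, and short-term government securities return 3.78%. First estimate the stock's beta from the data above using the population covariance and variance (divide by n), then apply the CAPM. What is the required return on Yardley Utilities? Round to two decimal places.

7.31%

Mean R_i = (-3.9 + 8.6 − 3.2 − 6.8 + 2.7 − 1.6 − 1.0 − 1.0) / 8 = -0.7750%
Mean R_m = (-2.7 + 6.0 + 0.8 − 8.2 − 2.6 + 4.7 − 4.7 − 7.3) / 8 = -1.7500%
Σ(R_i − R̄_i)(R_m − R̄_m) = 101.9400  ⇒  Cov = 101.9400 / 8 = 12.7425
Σ(R_m − R̄_m)² = 190.9000  ⇒  Var(R_m) = 190.9000 / 8 = 23.8625
β = Cov / Var(R_m) = 12.7425 / 23.8625 = 0.5340
MRP = 10.39% − 3.78% = 6.61%
E(R) = R_f + β × MRP = 3.78% + 0.5340 × 6.61% = 7.31%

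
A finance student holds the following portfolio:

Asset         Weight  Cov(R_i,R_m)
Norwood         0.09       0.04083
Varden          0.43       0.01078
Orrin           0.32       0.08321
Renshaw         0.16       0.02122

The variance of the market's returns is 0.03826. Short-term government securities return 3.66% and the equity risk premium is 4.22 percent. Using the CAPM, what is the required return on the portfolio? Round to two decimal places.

β_Norwood = 0.04083 / 0.03826 = 1.0672
β_Varden = 0.01078 / 0.03826 = 0.2818
β_Orrin = 0.08321 / 0.03826 = 2.1749
β_Renshaw = 0.02122 / 0.03826 = 0.5546
β_P = Σ w_i β_i = 0.09×1.0672 + 0.43×0.2818 + 0.32×2.1749 + 0.16×0.5546 = 1.0019
E(R_P) = R_f + β_P × MRP = 3.66% + 1.0019 × 4.22% = 7.89%

7.89%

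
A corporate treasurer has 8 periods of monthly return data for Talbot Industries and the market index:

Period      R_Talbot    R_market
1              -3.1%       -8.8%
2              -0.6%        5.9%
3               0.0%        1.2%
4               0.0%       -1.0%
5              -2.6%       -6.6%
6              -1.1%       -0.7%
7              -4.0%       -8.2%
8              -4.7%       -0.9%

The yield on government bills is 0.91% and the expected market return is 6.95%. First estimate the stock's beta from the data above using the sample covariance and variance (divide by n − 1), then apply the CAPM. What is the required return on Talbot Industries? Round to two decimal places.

2.25%

Mean R_i = (-3.1 − 0.6 + 0.0 + 0.0 − 2.6 − 1.1 − 4.0 − 4.7) / 8 = -2.0125%
Mean R_m = (-8.8 + 5.9 + 1.2 − 1.0 − 6.6 − 0.7 − 8.2 − 0.9) / 8 = -2.3875%
Σ(R_i − R̄_i)(R_m − R̄_m) = 40.2613  ⇒  Cov = 40.2613 / 7 = 5.7516
Σ(R_m − R̄_m)² = 181.1888  ⇒  Var(R_m) = 181.1888 / 7 = 25.8841
β = Cov / Var(R_m) = 5.7516 / 25.8841 = 0.2222
MRP = 6.95% − 0.91% = 6.04%
E(R) = R_f + β × MRP = 0.91% + 0.2222 × 6.04% = 2.25%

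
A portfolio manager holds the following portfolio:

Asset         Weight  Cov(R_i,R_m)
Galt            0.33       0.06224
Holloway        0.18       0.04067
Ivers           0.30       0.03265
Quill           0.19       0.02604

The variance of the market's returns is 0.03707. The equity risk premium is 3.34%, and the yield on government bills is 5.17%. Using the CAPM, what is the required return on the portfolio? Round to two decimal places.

β_Galt = 0.06224 / 0.03707 = 1.6790
β_Holloway = 0.04067 / 0.03707 = 1.0971
β_Ivers = 0.03265 / 0.03707 = 0.8808
β_Quill = 0.02604 / 0.03707 = 0.7025
β_P = Σ w_i β_i = 0.33×1.6790 + 0.18×1.0971 + 0.30×0.8808 + 0.19×0.7025 = 1.1493
E(R_P) = R_f + β_P × MRP = 5.17% + 1.1493 × 3.34% = 9.01%

9.01%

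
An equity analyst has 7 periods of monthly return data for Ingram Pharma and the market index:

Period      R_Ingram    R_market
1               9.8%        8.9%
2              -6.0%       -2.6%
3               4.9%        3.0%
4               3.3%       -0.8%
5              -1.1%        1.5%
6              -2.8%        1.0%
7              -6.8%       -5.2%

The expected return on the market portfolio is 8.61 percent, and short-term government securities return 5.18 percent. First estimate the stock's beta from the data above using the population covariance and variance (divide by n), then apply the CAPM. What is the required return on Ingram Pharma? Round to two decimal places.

Mean R_i = (9.8 − 6.0 + 4.9 + 3.3 − 1.1 − 2.8 − 6.8) / 7 = 0.1857%
Mean R_m = (8.9 − 2.6 + 3.0 − 0.8 + 1.5 + 1.0 − 5.2) / 7 = 0.8286%
Σ(R_i − R̄_i)(R_m − R̄_m) = 144.7129  ⇒  Cov = 144.7129 / 7 = 20.6733
Σ(R_m − R̄_m)² = 121.0943  ⇒  Var(R_m) = 121.0943 / 7 = 17.2992
β = Cov / Var(R_m) = 20.6733 / 17.2992 = 1.1950
MRP = 8.61% − 5.18% = 3.43%
E(R) = R_f + β × MRP = 5.18% + 1.1950 × 3.43% = 9.28%

9.28%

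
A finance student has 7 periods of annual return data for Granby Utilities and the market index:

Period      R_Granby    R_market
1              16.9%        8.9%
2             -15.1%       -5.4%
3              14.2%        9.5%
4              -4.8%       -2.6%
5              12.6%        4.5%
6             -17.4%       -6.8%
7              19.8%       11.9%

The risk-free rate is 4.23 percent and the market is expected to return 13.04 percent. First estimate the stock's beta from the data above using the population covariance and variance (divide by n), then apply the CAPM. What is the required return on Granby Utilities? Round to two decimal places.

21.91%

Mean R_i = (16.9 − 15.1 + 14.2 − 4.8 + 12.6 − 17.4 + 19.8) / 7 = 3.7429%
Mean R_m = (8.9 − 5.4 + 9.5 − 2.6 + 4.5 − 6.8 + 11.9) / 7 = 2.8571%
Σ(R_i − R̄_i)(R_m − R̄_m) = 715.1129  ⇒  Cov = 715.1129 / 7 = 102.1590
Σ(R_m − R̄_m)² = 356.3371  ⇒  Var(R_m) = 356.3371 / 7 = 50.9053
β = Cov / Var(R_m) = 102.1590 / 50.9053 = 2.0068
MRP = 13.04% − 4.23% = 8.81%
E(R) = R_f + β × MRP = 4.23% + 2.0068 × 8.81% = 21.91%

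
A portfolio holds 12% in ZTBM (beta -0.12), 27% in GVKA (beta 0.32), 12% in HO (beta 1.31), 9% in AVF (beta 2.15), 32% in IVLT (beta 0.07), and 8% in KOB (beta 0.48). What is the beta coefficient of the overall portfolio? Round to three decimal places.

0.484

β_P = Σ w_i β_i = 0.12×-0.12 + 0.27×0.32 + 0.12×1.31 + 0.09×2.15 + 0.32×0.07 + 0.08×0.48 = 0.4835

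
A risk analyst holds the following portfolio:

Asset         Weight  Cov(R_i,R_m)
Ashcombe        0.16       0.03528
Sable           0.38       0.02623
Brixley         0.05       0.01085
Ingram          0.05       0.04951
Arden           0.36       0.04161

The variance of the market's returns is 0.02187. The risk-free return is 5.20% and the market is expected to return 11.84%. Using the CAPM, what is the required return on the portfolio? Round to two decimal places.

15.40%

β_Ashcombe = 0.03528 / 0.02187 = 1.6132
β_Sable = 0.02623 / 0.02187 = 1.1994
β_Brixley = 0.01085 / 0.02187 = 0.4961
β_Ingram = 0.04951 / 0.02187 = 2.2638
β_Arden = 0.04161 / 0.02187 = 1.9026
β_P = Σ w_i β_i = 0.16×1.6132 + 0.38×1.1994 + 0.05×0.4961 + 0.05×2.2638 + 0.36×1.9026 = 1.5368
MRP = 11.84% − 5.20% = 6.64%
E(R_P) = R_f + β_P × MRP = 5.20% + 1.5368 × 6.64% = 15.40%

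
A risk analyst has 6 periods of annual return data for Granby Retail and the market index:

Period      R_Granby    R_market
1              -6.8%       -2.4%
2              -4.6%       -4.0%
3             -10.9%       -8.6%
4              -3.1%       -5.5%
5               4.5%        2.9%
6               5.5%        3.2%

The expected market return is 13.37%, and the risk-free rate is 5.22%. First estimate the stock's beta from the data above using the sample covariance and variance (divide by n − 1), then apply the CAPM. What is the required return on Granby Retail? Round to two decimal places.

Mean R_i = (-6.8 − 4.6 − 10.9 − 3.1 + 4.5 + 5.5) / 6 = -2.5667%
Mean R_m = (-2.4 − 4.0 − 8.6 − 5.5 + 2.9 + 3.2) / 6 = -2.4000%
Σ(R_i − R̄_i)(R_m − R̄_m) = 139.2000  ⇒  Cov = 139.2000 / 5 = 27.8400
Σ(R_m − R̄_m)² = 110.0600  ⇒  Var(R_m) = 110.0600 / 5 = 22.0120
β = Cov / Var(R_m) = 27.8400 / 22.0120 = 1.2648
MRP = 13.37% − 5.22% = 8.15%
E(R) = R_f + β × MRP = 5.22% + 1.2648 × 8.15% = 15.53%

15.53%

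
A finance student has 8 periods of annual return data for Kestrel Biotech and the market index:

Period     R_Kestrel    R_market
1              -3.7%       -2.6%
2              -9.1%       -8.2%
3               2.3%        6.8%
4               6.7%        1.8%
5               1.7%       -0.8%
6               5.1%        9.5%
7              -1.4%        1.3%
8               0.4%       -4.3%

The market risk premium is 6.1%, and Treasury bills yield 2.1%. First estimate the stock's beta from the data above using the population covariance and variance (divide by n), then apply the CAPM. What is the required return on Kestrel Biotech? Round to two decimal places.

6.15%

Mean R_i = (-3.7 − 9.1 + 2.3 + 6.7 + 1.7 + 5.1 − 1.4 + 0.4) / 8 = 0.2500%
Mean R_m = (-2.6 − 8.2 + 6.8 + 1.8 − 0.8 + 9.5 + 1.3 − 4.3) / 8 = 0.4375%
Σ(R_i − R̄_i)(R_m − R̄_m) = 154.6150  ⇒  Cov = 154.6150 / 8 = 19.3269
Σ(R_m − R̄_m)² = 233.0188  ⇒  Var(R_m) = 233.0188 / 8 = 29.1274
β = Cov / Var(R_m) = 19.3269 / 29.1274 = 0.6635
E(R) = R_f + β × MRP = 2.1% + 0.6635 × 6.1% = 6.15%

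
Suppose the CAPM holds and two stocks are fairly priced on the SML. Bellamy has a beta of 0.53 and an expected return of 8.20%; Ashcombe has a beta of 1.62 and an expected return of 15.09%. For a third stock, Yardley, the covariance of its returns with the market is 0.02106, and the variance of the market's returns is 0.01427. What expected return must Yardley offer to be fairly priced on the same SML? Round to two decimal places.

MRP = (15.09% − 8.20%) / (1.62 − 0.53) = 6.3211%
R_f = 8.20% − 0.53 × 6.3211% = 4.8498%
β_Yardley = Cov / Var(R_m) = 0.02106 / 0.01427 = 1.4758
E(R_Yardley) = R_f + β × MRP = 4.8498% + 1.4758 × 6.3211% = 14.18%

14.18%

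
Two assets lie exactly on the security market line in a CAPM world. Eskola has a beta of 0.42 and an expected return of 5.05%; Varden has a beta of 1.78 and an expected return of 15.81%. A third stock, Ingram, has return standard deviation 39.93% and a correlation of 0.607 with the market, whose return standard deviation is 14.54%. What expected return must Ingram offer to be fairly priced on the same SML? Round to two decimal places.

MRP = (15.81% − 5.05%) / (1.78 − 0.42) = 7.9118%
R_f = 5.05% − 0.42 × 7.9118% = 1.7270%
β_Ingram = ρ·σ_i/σ_m = 0.607 × 39.93 / 14.54 = 1.6670
E(R_Ingram) = R_f + β × MRP = 1.7270% + 1.6670 × 7.9118% = 14.92%

14.92%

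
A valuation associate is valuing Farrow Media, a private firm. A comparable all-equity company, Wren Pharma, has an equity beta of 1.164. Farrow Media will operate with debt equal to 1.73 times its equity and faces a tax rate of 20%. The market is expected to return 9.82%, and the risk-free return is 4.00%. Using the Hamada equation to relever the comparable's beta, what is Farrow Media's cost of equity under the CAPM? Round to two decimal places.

20.15%

β_L = β_U × [1 + (1 − t)(D/E)] = 1.164 × [1 + (1 − 0.20) × 1.73]
    = 1.164 × [1 + 0.80 × 1.73] = 1.164 × 2.3840 = 2.7750
MRP = 9.82% − 4.00% = 5.82%
E(R) = R_f + β_L × MRP = 4.00% + 2.7750 × 5.82% = 20.15%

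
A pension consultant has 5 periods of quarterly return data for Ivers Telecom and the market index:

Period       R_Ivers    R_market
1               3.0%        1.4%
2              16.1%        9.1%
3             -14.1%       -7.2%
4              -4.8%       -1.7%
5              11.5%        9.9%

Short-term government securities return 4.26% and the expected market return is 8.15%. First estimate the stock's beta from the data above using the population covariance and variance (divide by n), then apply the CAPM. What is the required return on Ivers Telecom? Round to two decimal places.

Mean R_i = (3.0 + 16.1 − 14.1 − 4.8 + 11.5) / 5 = 2.3400%
Mean R_m = (1.4 + 9.1 − 7.2 − 1.7 + 9.9) / 5 = 2.3000%
Σ(R_i − R̄_i)(R_m − R̄_m) = 347.3300  ⇒  Cov = 347.3300 / 5 = 69.4660
Σ(R_m − R̄_m)² = 211.0600  ⇒  Var(R_m) = 211.0600 / 5 = 42.2120
β = Cov / Var(R_m) = 69.4660 / 42.2120 = 1.6456
MRP = 8.15% − 4.26% = 3.89%
E(R) = R_f + β × MRP = 4.26% + 1.6456 × 3.89% = 10.66%

10.66%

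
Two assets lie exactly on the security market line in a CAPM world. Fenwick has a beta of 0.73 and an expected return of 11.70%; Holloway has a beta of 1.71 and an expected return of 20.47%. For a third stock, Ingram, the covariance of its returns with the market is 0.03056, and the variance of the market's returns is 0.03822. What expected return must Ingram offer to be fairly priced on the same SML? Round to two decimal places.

12.32%

MRP = (20.47% − 11.70%) / (1.71 − 0.73) = 8.9490%
R_f = 11.70% − 0.73 × 8.9490% = 5.1672%
β_Ingram = Cov / Var(R_m) = 0.03056 / 0.03822 = 0.7996
E(R_Ingram) = R_f + β × MRP = 5.1672% + 0.7996 × 8.9490% = 12.32%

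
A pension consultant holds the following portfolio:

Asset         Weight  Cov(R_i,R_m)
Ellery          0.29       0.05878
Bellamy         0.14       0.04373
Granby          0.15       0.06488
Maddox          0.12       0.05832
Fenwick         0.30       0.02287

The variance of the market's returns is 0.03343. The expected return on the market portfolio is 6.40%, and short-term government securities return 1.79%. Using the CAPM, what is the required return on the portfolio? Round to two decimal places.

8.24%

β_Ellery = 0.05878 / 0.03343 = 1.7583
β_Bellamy = 0.04373 / 0.03343 = 1.3081
β_Granby = 0.06488 / 0.03343 = 1.9408
β_Maddox = 0.05832 / 0.03343 = 1.7445
β_Fenwick = 0.02287 / 0.03343 = 0.6841
β_P = Σ w_i β_i = 0.29×1.7583 + 0.14×1.3081 + 0.15×1.9408 + 0.12×1.7445 + 0.30×0.6841 = 1.3987
MRP = 6.40% − 1.79% = 4.61%
E(R_P) = R_f + β_P × MRP = 1.79% + 1.3987 × 4.61% = 8.24%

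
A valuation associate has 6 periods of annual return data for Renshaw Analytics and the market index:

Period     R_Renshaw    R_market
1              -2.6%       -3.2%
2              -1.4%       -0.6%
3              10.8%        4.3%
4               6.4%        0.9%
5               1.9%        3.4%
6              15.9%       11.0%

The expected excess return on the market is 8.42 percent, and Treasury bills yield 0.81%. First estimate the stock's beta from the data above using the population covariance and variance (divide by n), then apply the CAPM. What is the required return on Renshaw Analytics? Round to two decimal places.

12.03%

Mean R_i = (-2.6 − 1.4 + 10.8 + 6.4 + 1.9 + 15.9) / 6 = 5.1667%
Mean R_m = (-3.2 − 0.6 + 4.3 + 0.9 + 3.4 + 11.0) / 6 = 2.6333%
Σ(R_i − R̄_i)(R_m − R̄_m) = 161.0867  ⇒  Cov = 161.0867 / 6 = 26.8478
Σ(R_m − R̄_m)² = 120.8533  ⇒  Var(R_m) = 120.8533 / 6 = 20.1422
β = Cov / Var(R_m) = 26.8478 / 20.1422 = 1.3329
E(R) = R_f + β × MRP = 0.81% + 1.3329 × 8.42% = 12.03%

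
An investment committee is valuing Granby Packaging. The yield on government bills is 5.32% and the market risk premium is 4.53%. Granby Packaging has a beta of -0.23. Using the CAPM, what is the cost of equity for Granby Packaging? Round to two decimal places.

4.28%

E(R) = R_f + β × MRP = 5.32% + -0.23 × 4.53% = 4.28%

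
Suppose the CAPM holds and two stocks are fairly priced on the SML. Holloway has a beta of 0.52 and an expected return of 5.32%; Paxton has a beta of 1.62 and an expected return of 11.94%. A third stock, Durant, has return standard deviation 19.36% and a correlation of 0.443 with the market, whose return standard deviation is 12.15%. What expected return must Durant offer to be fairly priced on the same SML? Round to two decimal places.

MRP = (11.94% − 5.32%) / (1.62 − 0.52) = 6.0182%
R_f = 5.32% − 0.52 × 6.0182% = 2.1905%
β_Durant = ρ·σ_i/σ_m = 0.443 × 19.36 / 12.15 = 0.7059
E(R_Durant) = R_f + β × MRP = 2.1905% + 0.7059 × 6.0182% = 6.44%

6.44%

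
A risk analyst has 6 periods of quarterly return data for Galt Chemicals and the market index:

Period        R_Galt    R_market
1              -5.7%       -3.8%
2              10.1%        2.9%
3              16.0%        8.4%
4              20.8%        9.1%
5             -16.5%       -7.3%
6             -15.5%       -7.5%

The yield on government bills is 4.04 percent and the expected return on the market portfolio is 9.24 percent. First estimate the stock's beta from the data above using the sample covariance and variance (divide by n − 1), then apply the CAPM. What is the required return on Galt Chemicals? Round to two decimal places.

15.14%

Mean R_i = (-5.7 + 10.1 + 16.0 + 20.8 − 16.5 − 15.5) / 6 = 1.5333%
Mean R_m = (-3.8 + 2.9 + 8.4 + 9.1 − 7.3 − 7.5) / 6 = 0.3000%
Σ(R_i − R̄_i)(R_m − R̄_m) = 608.5700  ⇒  Cov = 608.5700 / 5 = 121.7140
Σ(R_m − R̄_m)² = 285.2200  ⇒  Var(R_m) = 285.2200 / 5 = 57.0440
β = Cov / Var(R_m) = 121.7140 / 57.0440 = 2.1337
MRP = 9.24% − 4.04% = 5.20%
E(R) = R_f + β × MRP = 4.04% + 2.1337 × 5.20% = 15.14%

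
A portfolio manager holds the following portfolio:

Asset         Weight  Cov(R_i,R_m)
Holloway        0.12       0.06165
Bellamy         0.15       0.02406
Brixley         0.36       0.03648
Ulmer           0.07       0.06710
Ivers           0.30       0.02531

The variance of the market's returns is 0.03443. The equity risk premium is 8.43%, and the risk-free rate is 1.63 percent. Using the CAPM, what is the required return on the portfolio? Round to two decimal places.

10.55%

β_Holloway = 0.06165 / 0.03443 = 1.7906
β_Bellamy = 0.02406 / 0.03443 = 0.6988
β_Brixley = 0.03648 / 0.03443 = 1.0595
β_Ulmer = 0.06710 / 0.03443 = 1.9489
β_Ivers = 0.02531 / 0.03443 = 0.7351
β_P = Σ w_i β_i = 0.12×1.7906 + 0.15×0.6988 + 0.36×1.0595 + 0.07×1.9489 + 0.30×0.7351 = 1.0581
E(R_P) = R_f + β_P × MRP = 1.63% + 1.0581 × 8.43% = 10.55%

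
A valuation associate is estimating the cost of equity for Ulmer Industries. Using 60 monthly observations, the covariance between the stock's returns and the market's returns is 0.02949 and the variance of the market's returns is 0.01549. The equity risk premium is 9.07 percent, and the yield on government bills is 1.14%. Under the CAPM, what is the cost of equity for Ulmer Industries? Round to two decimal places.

18.41%

β = Cov(R_i, R_m) / Var(R_m) = 0.02949 / 0.01549 = 1.9038
E(R) = R_f + β × MRP = 1.14% + 1.9038 × 9.07% = 18.41%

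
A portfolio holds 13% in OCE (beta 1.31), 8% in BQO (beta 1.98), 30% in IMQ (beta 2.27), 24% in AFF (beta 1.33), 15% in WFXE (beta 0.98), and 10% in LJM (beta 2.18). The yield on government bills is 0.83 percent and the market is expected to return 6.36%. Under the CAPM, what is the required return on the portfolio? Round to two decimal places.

10.20%

β_P = Σ w_i β_i = 0.13×1.31 + 0.08×1.98 + 0.30×2.27 + 0.24×1.33 + 0.15×0.98 + 0.10×2.18 = 1.6939
MRP = 6.36% − 0.83% = 5.53%
E(R_P) = R_f + β_P × MRP = 0.83% + 1.6939 × 5.53% = 10.20%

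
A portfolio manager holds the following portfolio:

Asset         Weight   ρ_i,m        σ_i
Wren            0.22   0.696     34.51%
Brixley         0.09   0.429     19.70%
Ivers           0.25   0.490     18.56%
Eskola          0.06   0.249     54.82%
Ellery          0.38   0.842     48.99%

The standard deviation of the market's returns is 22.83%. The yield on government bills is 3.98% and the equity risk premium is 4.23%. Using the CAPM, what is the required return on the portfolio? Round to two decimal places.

8.58%

β_Wren = 0.696 × 34.51% / 22.83% = 1.0521
β_Brixley = 0.429 × 19.70% / 22.83% = 0.3702
β_Ivers = 0.490 × 18.56% / 22.83% = 0.3984
β_Eskola = 0.249 × 54.82% / 22.83% = 0.5979
β_Ellery = 0.842 × 48.99% / 22.83% = 1.8068
β_P = Σ w_i β_i = 0.22×1.0521 + 0.09×0.3702 + 0.25×0.3984 + 0.06×0.5979 + 0.38×1.8068 = 1.0868
E(R_P) = R_f + β_P × MRP = 3.98% + 1.0868 × 4.23% = 8.58%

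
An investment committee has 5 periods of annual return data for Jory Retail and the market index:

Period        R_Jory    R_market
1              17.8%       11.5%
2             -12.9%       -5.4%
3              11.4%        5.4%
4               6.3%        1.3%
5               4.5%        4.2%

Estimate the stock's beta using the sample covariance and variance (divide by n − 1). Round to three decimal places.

1.781

Mean R_i = (17.8 − 12.9 + 11.4 + 6.3 + 4.5) / 5 = 5.4200%
Mean R_m = (11.5 − 5.4 + 5.4 + 1.3 + 4.2) / 5 = 3.4000%
Σ(R_i − R̄_i)(R_m − R̄_m) = 270.8700  ⇒  Cov = 270.8700 / 4 = 67.7175
Σ(R_m − R̄_m)² = 152.1000  ⇒  Var(R_m) = 152.1000 / 4 = 38.0250
β = Cov / Var(R_m) = 67.7175 / 38.0250 = 1.7809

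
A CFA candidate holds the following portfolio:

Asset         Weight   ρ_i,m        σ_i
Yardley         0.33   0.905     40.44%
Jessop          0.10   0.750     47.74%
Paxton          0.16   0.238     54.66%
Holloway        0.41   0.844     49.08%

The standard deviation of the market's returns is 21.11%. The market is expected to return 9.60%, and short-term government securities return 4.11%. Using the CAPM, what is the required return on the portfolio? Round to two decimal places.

13.14%

β_Yardley = 0.905 × 40.44% / 21.11% = 1.7337
β_Jessop = 0.750 × 47.74% / 21.11% = 1.6961
β_Paxton = 0.238 × 54.66% / 21.11% = 0.6163
β_Holloway = 0.844 × 49.08% / 21.11% = 1.9623
β_P = Σ w_i β_i = 0.33×1.7337 + 0.10×1.6961 + 0.16×0.6163 + 0.41×1.9623 = 1.6449
MRP = 9.60% − 4.11% = 5.49%
E(R_P) = R_f + β_P × MRP = 4.11% + 1.6449 × 5.49% = 13.14%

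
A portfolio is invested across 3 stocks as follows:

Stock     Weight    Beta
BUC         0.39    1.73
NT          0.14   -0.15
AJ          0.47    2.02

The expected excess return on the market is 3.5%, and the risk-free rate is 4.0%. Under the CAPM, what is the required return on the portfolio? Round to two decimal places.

9.61%

β_P = Σ w_i β_i = 0.39×1.73 + 0.14×-0.15 + 0.47×2.02 = 1.6031
E(R_P) = R_f + β_P × MRP = 4.0% + 1.6031 × 3.5% = 9.61%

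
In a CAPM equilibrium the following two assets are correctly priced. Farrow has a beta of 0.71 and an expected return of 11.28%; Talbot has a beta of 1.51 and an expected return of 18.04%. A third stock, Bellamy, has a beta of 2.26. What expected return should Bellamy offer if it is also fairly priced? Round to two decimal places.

MRP (SML slope) = (18.04% − 11.28%) / (1.51 − 0.71) = 6.76% / 0.80 = 8.4500%
R_f (intercept) = 11.28% − 0.71 × 8.4500% = 5.2805%
E(R_Bellamy) = R_f + β × MRP = 5.2805% + 2.26 × 8.4500% = 24.38%

24.38%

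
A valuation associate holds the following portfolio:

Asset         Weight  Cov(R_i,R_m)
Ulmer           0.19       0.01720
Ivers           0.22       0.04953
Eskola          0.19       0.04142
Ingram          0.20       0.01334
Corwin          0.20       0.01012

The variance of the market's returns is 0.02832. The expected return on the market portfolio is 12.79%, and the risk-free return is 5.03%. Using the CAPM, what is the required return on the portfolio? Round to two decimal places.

β_Ulmer = 0.01720 / 0.02832 = 0.6073
β_Ivers = 0.04953 / 0.02832 = 1.7489
β_Eskola = 0.04142 / 0.02832 = 1.4626
β_Ingram = 0.01334 / 0.02832 = 0.4710
β_Corwin = 0.01012 / 0.02832 = 0.3573
β_P = Σ w_i β_i = 0.19×0.6073 + 0.22×1.7489 + 0.19×1.4626 + 0.20×0.4710 + 0.20×0.3573 = 0.9437
MRP = 12.79% − 5.03% = 7.76%
E(R_P) = R_f + β_P × MRP = 5.03% + 0.9437 × 7.76% = 12.35%

12.35%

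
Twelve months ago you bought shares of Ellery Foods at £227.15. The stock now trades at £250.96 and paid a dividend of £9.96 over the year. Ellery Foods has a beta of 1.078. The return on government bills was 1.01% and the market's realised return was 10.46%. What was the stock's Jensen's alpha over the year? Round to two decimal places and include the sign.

+3.67%

Realised HPR = (P1 + D1 − P0) / P0 = (250.96 + 9.96 − 227.15) / 227.15 = 33.77 / 227.15 = 14.8668%
MRP = 10.46% − 1.01% = 9.45%
CAPM required = R_f + β·MRP = 1.01% + 1.078 × 9.45% = 11.19710%
α = realised − required = 14.8668% − 11.19710% = +3.67%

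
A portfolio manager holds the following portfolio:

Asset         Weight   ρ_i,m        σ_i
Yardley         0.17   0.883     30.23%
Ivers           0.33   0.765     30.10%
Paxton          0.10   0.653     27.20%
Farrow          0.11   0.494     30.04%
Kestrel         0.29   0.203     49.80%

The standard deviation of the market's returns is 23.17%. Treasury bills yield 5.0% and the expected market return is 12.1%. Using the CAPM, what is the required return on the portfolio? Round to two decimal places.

β_Yardley = 0.883 × 30.23% / 23.17% = 1.1521
β_Ivers = 0.765 × 30.10% / 23.17% = 0.9938
β_Paxton = 0.653 × 27.20% / 23.17% = 0.7666
β_Farrow = 0.494 × 30.04% / 23.17% = 0.6405
β_Kestrel = 0.203 × 49.80% / 23.17% = 0.4363
β_P = Σ w_i β_i = 0.17×1.1521 + 0.33×0.9938 + 0.10×0.7666 + 0.11×0.6405 + 0.29×0.4363 = 0.7975
MRP = 12.1% − 5.0% = 7.10%
E(R_P) = R_f + β_P × MRP = 5.0% + 0.7975 × 7.1% = 10.66%

10.66%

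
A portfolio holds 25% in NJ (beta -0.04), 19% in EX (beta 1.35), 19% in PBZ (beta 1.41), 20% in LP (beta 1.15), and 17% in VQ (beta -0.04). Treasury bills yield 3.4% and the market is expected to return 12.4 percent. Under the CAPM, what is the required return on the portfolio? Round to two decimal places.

β_P = Σ w_i β_i = 0.25×-0.04 + 0.19×1.35 + 0.19×1.41 + 0.20×1.15 + 0.17×-0.04 = 0.7376
MRP = 12.4% − 3.4% = 9.00%
E(R_P) = R_f + β_P × MRP = 3.4% + 0.7376 × 9.0% = 10.04%

10.04%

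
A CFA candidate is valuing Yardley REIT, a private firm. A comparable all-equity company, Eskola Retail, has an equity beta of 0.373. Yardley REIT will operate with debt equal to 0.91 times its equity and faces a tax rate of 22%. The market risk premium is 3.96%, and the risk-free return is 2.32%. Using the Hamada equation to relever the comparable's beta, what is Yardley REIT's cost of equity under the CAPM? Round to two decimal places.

4.85%

β_L = β_U × [1 + (1 − t)(D/E)] = 0.373 × [1 + (1 − 0.22) × 0.91]
    = 0.373 × [1 + 0.78 × 0.91] = 0.373 × 1.7098 = 0.6378
E(R) = R_f + β_L × MRP = 2.32% + 0.6378 × 3.96% = 4.85%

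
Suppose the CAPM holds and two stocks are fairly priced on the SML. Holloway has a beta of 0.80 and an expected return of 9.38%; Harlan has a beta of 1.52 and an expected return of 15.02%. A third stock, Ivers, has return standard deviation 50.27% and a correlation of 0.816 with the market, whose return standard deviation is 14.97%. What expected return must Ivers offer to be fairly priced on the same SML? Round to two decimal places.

MRP = (15.02% − 9.38%) / (1.52 − 0.80) = 7.8333%
R_f = 9.38% − 0.80 × 7.8333% = 3.1134%
β_Ivers = ρ·σ_i/σ_m = 0.816 × 50.27 / 14.97 = 2.7402
E(R_Ivers) = R_f + β × MRP = 3.1134% + 2.7402 × 7.8333% = 24.58%

24.58%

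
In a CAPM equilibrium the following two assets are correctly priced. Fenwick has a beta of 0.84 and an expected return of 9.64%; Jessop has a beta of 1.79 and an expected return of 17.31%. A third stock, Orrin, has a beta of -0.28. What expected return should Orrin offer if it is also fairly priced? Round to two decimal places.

0.60%

MRP (SML slope) = (17.31% − 9.64%) / (1.79 − 0.84) = 7.67% / 0.95 = 8.0737%
R_f (intercept) = 9.64% − 0.84 × 8.0737% = 2.8581%
E(R_Orrin) = R_f + β × MRP = 2.8581% + -0.28 × 8.0737% = 0.60%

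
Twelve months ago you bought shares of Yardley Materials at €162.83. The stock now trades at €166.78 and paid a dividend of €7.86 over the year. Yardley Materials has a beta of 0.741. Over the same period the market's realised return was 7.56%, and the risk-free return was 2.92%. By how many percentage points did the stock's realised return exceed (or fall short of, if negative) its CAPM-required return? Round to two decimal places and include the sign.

Realised HPR = (P1 + D1 − P0) / P0 = (166.78 + 7.86 − 162.83) / 162.83 = 11.81 / 162.83 = 7.2530%
MRP = 7.56% − 2.92% = 4.64%
CAPM required = R_f + β·MRP = 2.92% + 0.741 × 4.64% = 6.35824%
α = realised − required = 7.2530% − 6.35824% = +0.89%

+0.89%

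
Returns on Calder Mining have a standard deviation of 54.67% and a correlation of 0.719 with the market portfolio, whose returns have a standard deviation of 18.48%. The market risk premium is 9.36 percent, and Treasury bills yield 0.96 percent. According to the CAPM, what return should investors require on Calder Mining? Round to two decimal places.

20.87%

β = ρ × σ_i / σ_m = 0.719 × 54.67% / 18.48% = 2.1270
E(R) = 0.96% + 2.1270 × 9.36% = 20.87%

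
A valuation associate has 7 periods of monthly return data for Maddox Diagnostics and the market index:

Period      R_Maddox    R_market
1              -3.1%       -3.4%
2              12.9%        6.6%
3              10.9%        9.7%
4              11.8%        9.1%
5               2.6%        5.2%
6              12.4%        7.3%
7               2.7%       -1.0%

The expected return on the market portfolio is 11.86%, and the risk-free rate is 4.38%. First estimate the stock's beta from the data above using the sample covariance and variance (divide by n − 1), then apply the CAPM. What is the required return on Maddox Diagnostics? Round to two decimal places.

12.68%

Mean R_i = (-3.1 + 12.9 + 10.9 + 11.8 + 2.6 + 12.4 + 2.7) / 7 = 7.1714%
Mean R_m = (-3.4 + 6.6 + 9.7 + 9.1 + 5.2 + 7.3 − 1.0) / 7 = 4.7857%
Σ(R_i − R̄_i)(R_m − R̄_m) = 169.8871  ⇒  Cov = 169.8871 / 6 = 28.3145
Σ(R_m − R̄_m)² = 153.0286  ⇒  Var(R_m) = 153.0286 / 6 = 25.5048
β = Cov / Var(R_m) = 28.3145 / 25.5048 = 1.1102
MRP = 11.86% − 4.38% = 7.48%
E(R) = R_f + β × MRP = 4.38% + 1.1102 × 7.48% = 12.68%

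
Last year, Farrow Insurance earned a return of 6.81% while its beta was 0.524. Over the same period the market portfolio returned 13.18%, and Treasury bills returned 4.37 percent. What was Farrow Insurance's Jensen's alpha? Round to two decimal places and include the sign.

-2.18%

Market excess return = 13.18% − 4.37% = 8.81%
CAPM benchmark = R_f + β(R_m − R_f) = 4.37% + 0.524 × 8.81% = 8.98644%
α = actual − benchmark = 6.81% − 8.98644% = -2.18%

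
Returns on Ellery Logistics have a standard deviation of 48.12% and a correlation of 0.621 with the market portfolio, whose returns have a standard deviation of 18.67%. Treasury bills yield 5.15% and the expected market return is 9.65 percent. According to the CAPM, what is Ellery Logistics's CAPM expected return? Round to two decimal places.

β = ρ × σ_i / σ_m = 0.621 × 48.12% / 18.67% = 1.6006
MRP = 9.65% − 5.15% = 4.50%
E(R) = 5.15% + 1.6006 × 4.50% = 12.35%

12.35%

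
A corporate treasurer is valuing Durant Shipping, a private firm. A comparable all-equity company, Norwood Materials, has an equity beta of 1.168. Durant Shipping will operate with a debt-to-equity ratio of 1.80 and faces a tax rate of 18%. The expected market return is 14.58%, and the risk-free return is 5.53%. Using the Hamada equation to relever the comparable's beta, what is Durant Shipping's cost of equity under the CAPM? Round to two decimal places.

β_L = β_U × [1 + (1 − t)(D/E)] = 1.168 × [1 + (1 − 0.18) × 1.80]
    = 1.168 × [1 + 0.82 × 1.80] = 1.168 × 2.4760 = 2.8920
MRP = 14.58% − 5.53% = 9.05%
E(R) = R_f + β_L × MRP = 5.53% + 2.8920 × 9.05% = 31.70%

31.70%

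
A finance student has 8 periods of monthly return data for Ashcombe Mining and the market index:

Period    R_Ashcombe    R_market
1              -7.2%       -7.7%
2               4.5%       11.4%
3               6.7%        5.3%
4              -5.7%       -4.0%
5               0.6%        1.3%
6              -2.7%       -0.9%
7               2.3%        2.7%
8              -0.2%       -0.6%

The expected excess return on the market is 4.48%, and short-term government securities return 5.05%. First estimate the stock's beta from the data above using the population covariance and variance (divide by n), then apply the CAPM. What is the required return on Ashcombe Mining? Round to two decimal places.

Mean R_i = (-7.2 + 4.5 + 6.7 − 5.7 + 0.6 − 2.7 + 2.3 − 0.2) / 8 = -0.2125%
Mean R_m = (-7.7 + 11.4 + 5.3 − 4.0 + 1.3 − 0.9 + 2.7 − 0.6) / 8 = 0.9375%
Σ(R_i − R̄_i)(R_m − R̄_m) = 176.1838  ⇒  Cov = 176.1838 / 8 = 22.0230
Σ(R_m − R̄_m)² = 236.4588  ⇒  Var(R_m) = 236.4588 / 8 = 29.5574
β = Cov / Var(R_m) = 22.0230 / 29.5574 = 0.7451
E(R) = R_f + β × MRP = 5.05% + 0.7451 × 4.48% = 8.39%

8.39%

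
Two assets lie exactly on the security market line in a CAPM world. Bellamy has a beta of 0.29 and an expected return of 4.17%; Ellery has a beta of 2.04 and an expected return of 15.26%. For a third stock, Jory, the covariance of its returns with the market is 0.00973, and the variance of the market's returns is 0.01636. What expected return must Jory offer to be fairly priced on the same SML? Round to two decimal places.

6.10%

MRP = (15.26% − 4.17%) / (2.04 − 0.29) = 6.3371%
R_f = 4.17% − 0.29 × 6.3371% = 2.3322%
β_Jory = Cov / Var(R_m) = 0.00973 / 0.01636 = 0.5947
E(R_Jory) = R_f + β × MRP = 2.3322% + 0.5947 × 6.3371% = 6.10%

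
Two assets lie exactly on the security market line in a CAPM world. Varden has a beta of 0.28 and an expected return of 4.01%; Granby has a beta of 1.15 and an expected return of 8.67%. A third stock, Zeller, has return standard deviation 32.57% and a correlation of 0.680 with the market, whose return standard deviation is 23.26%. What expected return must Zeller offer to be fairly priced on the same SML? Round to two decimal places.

7.61%

MRP = (8.67% − 4.01%) / (1.15 − 0.28) = 5.3563%
R_f = 4.01% − 0.28 × 5.3563% = 2.5102%
β_Zeller = ρ·σ_i/σ_m = 0.680 × 32.57 / 23.26 = 0.9522
E(R_Zeller) = R_f + β × MRP = 2.5102% + 0.9522 × 5.3563% = 7.61%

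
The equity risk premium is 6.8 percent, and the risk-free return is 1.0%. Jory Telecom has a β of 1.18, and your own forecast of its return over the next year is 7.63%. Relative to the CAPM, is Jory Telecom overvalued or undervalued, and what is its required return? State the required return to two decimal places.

Required return = R_f + β·MRP = 1.0% + 1.18 × 6.8% = 9.02%
Forecast 7.63% < required 9.02% → the stock plots below the SML → overvalued.

Overvalued; required return 9.02%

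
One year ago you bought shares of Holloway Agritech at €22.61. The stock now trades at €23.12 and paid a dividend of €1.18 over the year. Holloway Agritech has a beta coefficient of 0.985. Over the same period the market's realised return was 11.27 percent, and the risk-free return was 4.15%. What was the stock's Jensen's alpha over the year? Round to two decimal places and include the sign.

-3.69%

Realised HPR = (P1 + D1 − P0) / P0 = (23.12 + 1.18 − 22.61) / 22.61 = 1.69 / 22.61 = 7.4746%
MRP = 11.27% − 4.15% = 7.12%
CAPM required = R_f + β·MRP = 4.15% + 0.985 × 7.12% = 11.16320%
α = realised − required = 7.4746% − 11.16320% = -3.69%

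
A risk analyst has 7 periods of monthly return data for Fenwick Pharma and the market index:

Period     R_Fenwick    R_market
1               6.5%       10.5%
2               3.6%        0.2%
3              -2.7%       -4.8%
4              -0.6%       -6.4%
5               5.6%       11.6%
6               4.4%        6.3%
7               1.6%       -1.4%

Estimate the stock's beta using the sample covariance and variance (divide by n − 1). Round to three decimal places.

Mean R_i = (6.5 + 3.6 − 2.7 − 0.6 + 5.6 + 4.4 + 1.6) / 7 = 2.6286%
Mean R_m = (10.5 + 0.2 − 4.8 − 6.4 + 11.6 + 6.3 − 1.4) / 7 = 2.2857%
Σ(R_i − R̄_i)(R_m − R̄_m) = 134.1529  ⇒  Cov = 134.1529 / 6 = 22.3588
Σ(R_m − R̄_m)² = 313.9286  ⇒  Var(R_m) = 313.9286 / 6 = 52.3214
β = Cov / Var(R_m) = 22.3588 / 52.3214 = 0.4273

0.427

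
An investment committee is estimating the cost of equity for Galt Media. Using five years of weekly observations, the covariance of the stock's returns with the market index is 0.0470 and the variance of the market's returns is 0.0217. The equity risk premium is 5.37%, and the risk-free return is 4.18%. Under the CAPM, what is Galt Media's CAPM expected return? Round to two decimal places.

15.81%

β = Cov(R_i, R_m) / Var(R_m) = 0.0470 / 0.0217 = 2.1659
E(R) = R_f + β × MRP = 4.18% + 2.1659 × 5.37% = 15.81%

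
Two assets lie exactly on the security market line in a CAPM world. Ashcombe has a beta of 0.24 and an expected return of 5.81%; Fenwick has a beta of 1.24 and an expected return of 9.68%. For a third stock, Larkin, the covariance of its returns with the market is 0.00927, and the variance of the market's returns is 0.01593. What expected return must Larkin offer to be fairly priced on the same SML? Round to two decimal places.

7.13%

MRP = (9.68% − 5.81%) / (1.24 − 0.24) = 3.8700%
R_f = 5.81% − 0.24 × 3.8700% = 4.8812%
β_Larkin = Cov / Var(R_m) = 0.00927 / 0.01593 = 0.5819
E(R_Larkin) = R_f + β × MRP = 4.8812% + 0.5819 × 3.8700% = 7.13%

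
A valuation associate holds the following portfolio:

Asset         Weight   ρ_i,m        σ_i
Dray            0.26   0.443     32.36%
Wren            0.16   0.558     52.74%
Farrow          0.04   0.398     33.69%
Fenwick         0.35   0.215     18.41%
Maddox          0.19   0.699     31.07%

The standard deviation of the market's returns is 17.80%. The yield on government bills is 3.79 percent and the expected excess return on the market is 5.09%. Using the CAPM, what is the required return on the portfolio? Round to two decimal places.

7.93%

β_Dray = 0.443 × 32.36% / 17.80% = 0.8054
β_Wren = 0.558 × 52.74% / 17.80% = 1.6533
β_Farrow = 0.398 × 33.69% / 17.80% = 0.7533
β_Fenwick = 0.215 × 18.41% / 17.80% = 0.2224
β_Maddox = 0.699 × 31.07% / 17.80% = 1.2201
β_P = Σ w_i β_i = 0.26×0.8054 + 0.16×1.6533 + 0.04×0.7533 + 0.35×0.2224 + 0.19×1.2201 = 0.8137
E(R_P) = R_f + β_P × MRP = 3.79% + 0.8137 × 5.09% = 7.93%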